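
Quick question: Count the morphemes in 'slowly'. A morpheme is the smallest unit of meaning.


Decomposition: slow (root) + -ly (suffix) = 2 morpheme(s)

2 morphemes


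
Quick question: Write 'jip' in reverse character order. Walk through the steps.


Reverse 'jip' character by character: 'pij'.

pij


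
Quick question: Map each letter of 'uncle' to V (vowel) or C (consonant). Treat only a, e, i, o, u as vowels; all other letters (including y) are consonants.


Letter mapping: u = V, n = C, c = C, l = C, e = V.

VCCCV


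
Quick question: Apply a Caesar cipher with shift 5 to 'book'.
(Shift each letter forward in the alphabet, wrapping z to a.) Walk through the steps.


Shift each letter by 5: b -> g, o -> t, o -> t, k -> p. Result: 'gttp'.

gttp


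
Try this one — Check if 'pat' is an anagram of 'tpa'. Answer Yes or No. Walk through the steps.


Sorted letters of 'pat': 'apt'
Sorted letters of 'tpa': 'apt'
They match.

Yes


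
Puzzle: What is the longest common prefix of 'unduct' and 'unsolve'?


Compare from the start: 2 characters match: 'un'. Mismatch at position 3: 'd' vs 's'.

un


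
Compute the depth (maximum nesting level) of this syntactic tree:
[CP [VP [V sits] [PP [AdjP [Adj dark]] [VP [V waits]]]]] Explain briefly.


Count bracket nesting levels:
'[' at pos 0: depth = 1
'[' at pos 4: depth = 2
'[' at pos 8: depth = 3
'[' at pos 17: depth = 3
'[' at pos 21: depth = 4
'[' at pos 27: depth = 5
'[' at pos 39: depth = 4
'[' at pos 43: depth = 5
Maximum depth reached: 5

5


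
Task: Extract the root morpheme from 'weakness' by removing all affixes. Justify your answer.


Remove suffix '-ness' from 'weakness' to get root 'weak'.

weak


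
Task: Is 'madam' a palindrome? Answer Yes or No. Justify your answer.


Forward: 'madam'
Reversed: 'madam'
They are identical.

Yes


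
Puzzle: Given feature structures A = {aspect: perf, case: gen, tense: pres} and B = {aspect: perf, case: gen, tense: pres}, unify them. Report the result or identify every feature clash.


Compare features:
aspect: A=perf vs B=perf -> unified: perf
case: A=gen vs B=gen -> unified: gen
tense: A=pres vs B=pres -> unified: pres
No clashes found.

Unified: {aspect: perf, case: gen, tense: pres}


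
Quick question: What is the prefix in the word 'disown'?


The word 'disown' = 'dis' (prefix) + 'own' (root). The prefix is 'dis'.

dis


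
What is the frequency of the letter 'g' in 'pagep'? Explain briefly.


Letter 'g' in 'pagep': found at position(s) 3 = 1 occurrence(s).

1


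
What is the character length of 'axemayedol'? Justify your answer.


Spell out 'axemayedol' and number each letter: a(1), x(2), e(3), m(4), a(5), y(6), e(7), d(8), o(9), l(10). Total: 10 letters.

10


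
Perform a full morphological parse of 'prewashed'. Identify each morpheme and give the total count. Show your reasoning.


Step 1: Identify prefix: 'pre' (meaning: before)
Step 2: Identify root: 'wash'
Step 3: Identify suffix(es): 'ed'
Decomposition: pre- (prefix: before) + wash (root) + -ed (suffix: past)
Total morphemes: 3

3 morphemes (pre- (prefix: before) + wash (root) + -ed (suffix: past))


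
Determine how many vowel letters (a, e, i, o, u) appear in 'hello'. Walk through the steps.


Vowels in 'hello': e, o = 2 vowels.

2


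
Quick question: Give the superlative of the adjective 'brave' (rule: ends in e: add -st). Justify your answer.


Apply superlative formation (ends in e: add -st): 'brave' -> 'bravest'.

bravest


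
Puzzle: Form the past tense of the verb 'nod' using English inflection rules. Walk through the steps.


Apply rule: Double final consonant and add -ed. 'nod' becomes 'nodded'.

nodded


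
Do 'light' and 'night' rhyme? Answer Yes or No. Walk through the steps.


Rime (stressed vowel + following sounds) of 'light': -ight = /aɪt/
Rime of 'night': -ight = /aɪt/
/aɪt/ and /aɪt/ are the same ending sound, so the words rhyme.

Yes


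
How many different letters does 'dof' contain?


Unique letters in 'dof': {d, f, o} = 3 distinct letters.

3


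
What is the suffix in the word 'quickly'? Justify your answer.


The word 'quickly' = 'quick' (root) + '-ly' (suffix). The suffix is '-ly'.

ly


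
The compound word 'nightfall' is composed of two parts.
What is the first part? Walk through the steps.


Split 'nightfall' into 'night' + 'fall'. The first part is 'night'.

night


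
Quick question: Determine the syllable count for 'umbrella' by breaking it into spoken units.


Break 'umbrella' into syllables: um-brel-la -> um | brel | la = 3 syllables

3 syllables


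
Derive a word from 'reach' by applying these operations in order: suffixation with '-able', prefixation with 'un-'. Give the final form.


Step 1: Add suffix '-able' to 'reach' = 'reachable'
Step 2: Add prefix 'un-' to 'reachable' = 'unreachable'

unreachable


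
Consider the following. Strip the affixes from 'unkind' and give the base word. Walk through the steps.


Remove prefix 'un' from 'unkind' to get root 'kind'.

kind


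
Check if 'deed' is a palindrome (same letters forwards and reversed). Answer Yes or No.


Forward: 'deed'
Reversed: 'deed'
They are identical.

Yes


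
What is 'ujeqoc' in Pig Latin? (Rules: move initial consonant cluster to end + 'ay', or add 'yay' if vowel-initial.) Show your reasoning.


'ujeqoc' starts with a vowel, so add 'yay': 'ujeqocyay'.

ujeqocyay


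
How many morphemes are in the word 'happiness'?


Decomposition: happy (root) + -ness (suffix) = 2 morpheme(s)

2 morphemes


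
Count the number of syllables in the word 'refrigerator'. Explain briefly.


Break 'refrigerator' into syllables: re-frig-er-a-tor -> re | frig | er | a | tor = 5 syllables

5 syllables


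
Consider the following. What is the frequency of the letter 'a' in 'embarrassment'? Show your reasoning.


Letter 'a' in 'embarrassment': found at position(s) 4, 7 = 2 occurrence(s).

2


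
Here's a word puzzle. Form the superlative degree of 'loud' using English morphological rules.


Apply superlative formation (add -est): 'loud' -> 'loudest'.

loudest


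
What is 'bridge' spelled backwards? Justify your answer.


Reverse 'bridge' character by character: 'egdirb'.

egdirb


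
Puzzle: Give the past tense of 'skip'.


Apply rule: Double final consonant and add -ed. 'skip' becomes 'skipped'.

skipped


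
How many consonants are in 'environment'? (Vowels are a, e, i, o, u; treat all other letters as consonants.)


Consonants in 'environment': n, v, r, n, m, n, t = 7 consonants.

7


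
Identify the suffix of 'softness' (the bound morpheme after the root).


The word 'softness' = 'soft' (root) + '-ness' (suffix). The suffix is '-ness'.

ness


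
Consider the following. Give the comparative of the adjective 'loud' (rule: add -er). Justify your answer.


Apply comparative formation (add -er): 'loud' -> 'louder'.

louder


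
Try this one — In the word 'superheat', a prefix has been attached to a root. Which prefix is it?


The word 'superheat' = 'super' (prefix) + 'heat' (root). The prefix is 'super'.

super


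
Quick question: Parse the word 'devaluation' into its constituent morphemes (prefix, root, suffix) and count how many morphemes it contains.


Step 1: Identify prefix: 'de' (meaning: reverse/remove)
Step 2: Identify root: 'value'
Step 3: Identify suffix(es): 'ation'
Decomposition: de- (prefix: reverse/remove) + value (root) + -ation (suffix: act of)
Total morphemes: 3

3 morphemes (de- (prefix: reverse/remove) + value (root) + -ation (suffix: act of))


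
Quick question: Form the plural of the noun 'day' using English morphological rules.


Apply rule: Add -s. 'day' becomes 'days'.

days


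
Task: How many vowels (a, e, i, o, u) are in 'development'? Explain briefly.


Vowels in 'development': e, e, o, e = 4 vowels.

4


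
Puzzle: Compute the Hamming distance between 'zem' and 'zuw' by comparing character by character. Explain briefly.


Alignment:
Position 1: 'z' vs 'z' = match
Position 2: 'e' vs 'u' = DIFFER
Position 3: 'm' vs 'w' = DIFFER
Total differences: 2

2


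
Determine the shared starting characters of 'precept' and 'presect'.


Compare from the start: 3 characters match: 'pre'. Mismatch at position 4: 'c' vs 's'.

pre


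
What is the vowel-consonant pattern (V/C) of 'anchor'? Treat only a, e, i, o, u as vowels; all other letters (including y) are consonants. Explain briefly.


Letter mapping: a = V, n = C, c = C, h = C, o = V, r = C.

VCCCVC


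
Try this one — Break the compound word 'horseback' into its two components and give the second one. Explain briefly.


Split 'horseback' into 'horse' + 'back'. The second part is 'back'.

back


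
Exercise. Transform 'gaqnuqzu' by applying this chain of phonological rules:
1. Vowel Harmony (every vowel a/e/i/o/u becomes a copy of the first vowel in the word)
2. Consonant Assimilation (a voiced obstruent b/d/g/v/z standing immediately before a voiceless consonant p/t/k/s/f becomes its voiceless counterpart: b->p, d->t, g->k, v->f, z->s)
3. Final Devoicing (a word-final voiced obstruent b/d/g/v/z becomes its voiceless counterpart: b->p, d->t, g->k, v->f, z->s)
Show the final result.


Starting form: 'gaqnuqzu'
Rule 1: Vowel Harmony: all vowels become 'a' (matching first vowel). 'gaqnuqzu' -> 'gaqnaqza'
Rule 2: Consonant Assimilation: no voiced obstruent (b/d/g/v/z) stands immediately before a voiceless consonant (p/t/k/s/f). No change.
Rule 3: Final Devoicing: the word ends in the vowel 'a', not a consonant. No change.
Final form: 'gaqnaqza'

gaqnaqza


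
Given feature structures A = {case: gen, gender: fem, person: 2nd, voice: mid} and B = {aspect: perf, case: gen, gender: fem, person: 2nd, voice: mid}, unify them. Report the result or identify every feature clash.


Compare features:
aspect: A=_ vs B=perf -> unified: perf
case: A=gen vs B=gen -> unified: gen
gender: A=fem vs B=fem -> unified: fem
person: A=2nd vs B=2nd -> unified: 2nd
voice: A=mid vs B=mid -> unified: mid
No clashes found.

Unified: {aspect: perf, case: gen, gender: fem, person: 2nd, voice: mid}


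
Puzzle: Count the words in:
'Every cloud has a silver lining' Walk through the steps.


Split into words: Every | cloud | has | a | silver | lining = 6 words.

6


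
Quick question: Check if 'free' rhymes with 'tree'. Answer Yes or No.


Rime (stressed vowel + following sounds) of 'free': -ee = /iː/
Rime of 'tree': -ee = /iː/
/iː/ and /iː/ are the same ending sound, so the words rhyme.

Yes


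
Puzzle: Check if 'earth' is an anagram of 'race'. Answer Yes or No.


Sorted letters of 'earth': 'aehrt'
Sorted letters of 'race': 'acer'
They do not match.

No


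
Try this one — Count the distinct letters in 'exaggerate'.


Unique letters in 'exaggerate': {a, e, g, r, t, x} = 6 distinct letters.

6


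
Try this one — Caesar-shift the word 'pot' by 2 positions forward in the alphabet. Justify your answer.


Shift each letter by 2: p -> r, o -> q, t -> v. Result: 'rqv'.

rqv


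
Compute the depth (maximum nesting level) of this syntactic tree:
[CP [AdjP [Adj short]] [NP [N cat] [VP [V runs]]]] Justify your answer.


Count bracket nesting levels:
'[' at pos 0: depth = 1
'[' at pos 4: depth = 2
'[' at pos 10: depth = 3
'[' at pos 23: depth = 2
'[' at pos 27: depth = 3
'[' at pos 35: depth = 3
'[' at pos 39: depth = 4
Maximum depth reached: 4

4


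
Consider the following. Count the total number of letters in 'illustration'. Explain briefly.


Spell out 'illustration' and number each letter: i(1), l(2), l(3), u(4), s(5), t(6), r(7), a(8), t(9), i(10), o(11), n(12). Total: 12 letters.

12


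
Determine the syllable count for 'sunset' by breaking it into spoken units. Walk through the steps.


Break 'sunset' into syllables: sun-set -> sun | set = 2 syllables

2 syllables


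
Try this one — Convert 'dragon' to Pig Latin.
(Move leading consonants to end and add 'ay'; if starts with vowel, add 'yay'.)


'dragon': move consonant cluster 'dr' to end and add 'ay': 'agondray'.

agondray


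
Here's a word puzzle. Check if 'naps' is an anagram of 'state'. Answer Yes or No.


Sorted letters of 'naps': 'anps'
Sorted letters of 'state': 'aestt'
They do not match.

No


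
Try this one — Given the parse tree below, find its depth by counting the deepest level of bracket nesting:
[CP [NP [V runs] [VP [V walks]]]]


Count bracket nesting levels:
'[' at pos 0: depth = 1
'[' at pos 4: depth = 2
'[' at pos 8: depth = 3
'[' at pos 17: depth = 3
'[' at pos 21: depth = 4
Maximum depth reached: 4

4


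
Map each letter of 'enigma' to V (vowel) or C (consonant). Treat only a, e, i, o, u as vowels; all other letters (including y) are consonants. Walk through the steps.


Letter mapping: e = V, n = C, i = V, g = C, m = C, a = V.

VCVCCV


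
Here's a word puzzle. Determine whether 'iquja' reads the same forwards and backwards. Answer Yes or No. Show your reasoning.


Forward: 'iquja'
Reversed: 'ajuqi'
They differ.

No


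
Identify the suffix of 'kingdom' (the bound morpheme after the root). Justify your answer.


The word 'kingdom' = 'king' (root) + '-dom' (suffix). The suffix is '-dom'.

dom


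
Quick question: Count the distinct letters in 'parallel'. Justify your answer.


Unique letters in 'parallel': {a, e, l, p, r} = 5 distinct letters.

5


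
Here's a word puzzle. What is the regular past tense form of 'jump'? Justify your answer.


Apply rule: Add -ed. 'jump' becomes 'jumped'.

jumped


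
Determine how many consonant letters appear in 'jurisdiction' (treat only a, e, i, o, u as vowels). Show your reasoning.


Consonants in 'jurisdiction': j, r, s, d, c, t, n = 7 consonants.

7


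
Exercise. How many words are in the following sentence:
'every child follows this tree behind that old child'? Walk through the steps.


Split into words: every | child | follows | this | tree | behind | that | old | child = 9 words.

9


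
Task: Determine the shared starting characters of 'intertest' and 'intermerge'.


Compare from the start: 5 characters match: 'inter'. Mismatch at position 6: 't' vs 'm'.

inter


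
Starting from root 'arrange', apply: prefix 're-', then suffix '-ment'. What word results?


Step 1: Add prefix 're-' to 'arrange' = 'rearrange'
Step 2: Add suffix '-ment' to 'rearrange' = 'rearrangement'

rearrangement


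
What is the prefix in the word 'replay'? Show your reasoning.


The word 'replay' = 're' (prefix) + 'play' (root). The prefix is 're'.

re


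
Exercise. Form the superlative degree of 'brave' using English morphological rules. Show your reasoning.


Apply superlative formation (ends in e: add -st): 'brave' -> 'bravest'.

bravest


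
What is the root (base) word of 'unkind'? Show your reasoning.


Remove prefix 'un' from 'unkind' to get root 'kind'.

kind


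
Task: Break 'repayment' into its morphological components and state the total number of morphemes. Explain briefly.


Step 1: Identify prefix: 're' (meaning: again)
Step 2: Identify root: 'pay'
Step 3: Identify suffix(es): 'ment'
Decomposition: re- (prefix: again) + pay (root) + -ment (suffix: action/result)
Total morphemes: 3

3 morphemes (re- (prefix: again) + pay (root) + -ment (suffix: action/result))


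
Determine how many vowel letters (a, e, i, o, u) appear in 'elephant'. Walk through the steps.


Vowels in 'elephant': e, e, a = 3 vowels.

3


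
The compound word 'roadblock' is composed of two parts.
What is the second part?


Split 'roadblock' into 'road' + 'block'. The second part is 'block'.

block


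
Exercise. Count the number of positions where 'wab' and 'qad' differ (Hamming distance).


Alignment:
Position 1: 'w' vs 'q' = DIFFER
Position 2: 'a' vs 'a' = match
Position 3: 'b' vs 'd' = DIFFER
Total differences: 2

2


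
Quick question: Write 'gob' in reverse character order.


Reverse 'gob' character by character: 'bog'.

bog


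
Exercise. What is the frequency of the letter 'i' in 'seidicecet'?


Letter 'i' in 'seidicecet': found at position(s) 3, 5 = 2 occurrence(s).

2


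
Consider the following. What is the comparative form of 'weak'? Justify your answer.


Apply comparative formation (add -er): 'weak' -> 'weaker'.

weaker


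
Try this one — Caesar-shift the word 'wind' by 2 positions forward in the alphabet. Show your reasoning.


Shift each letter by 2: w -> y, i -> k, n -> p, d -> f. Result: 'ykpf'.

ykpf


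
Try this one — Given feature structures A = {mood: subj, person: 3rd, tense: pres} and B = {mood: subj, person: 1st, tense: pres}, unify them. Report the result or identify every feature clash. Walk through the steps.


Compare features:
mood: A=subj vs B=subj -> unified: subj
person: A=3rd vs B=1st -> CLASH
tense: A=pres vs B=pres -> unified: pres
Clash detected on feature 'person' (3rd vs 1st); unification fails.

CLASH on 'person' (3rd vs 1st)


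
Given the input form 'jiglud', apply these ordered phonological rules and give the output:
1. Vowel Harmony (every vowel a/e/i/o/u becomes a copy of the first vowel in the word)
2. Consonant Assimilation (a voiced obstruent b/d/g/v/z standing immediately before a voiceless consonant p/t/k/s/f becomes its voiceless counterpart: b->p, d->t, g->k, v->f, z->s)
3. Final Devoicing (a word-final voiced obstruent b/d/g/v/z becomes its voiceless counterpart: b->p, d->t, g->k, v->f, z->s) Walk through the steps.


Starting form: 'jiglud'
Rule 1: Vowel Harmony: all vowels become 'i' (matching first vowel). 'jiglud' -> 'jiglid'
Rule 2: Consonant Assimilation: no voiced obstruent (b/d/g/v/z) stands immediately before a voiceless consonant (p/t/k/s/f). No change.
Rule 3: Final Devoicing: word-final voiced obstruent 'd' becomes voiceless 't'. 'jiglid' -> 'jiglit'
Final form: 'jiglit'

jiglit


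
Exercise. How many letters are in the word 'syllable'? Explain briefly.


Spell out 'syllable' and number each letter: s(1), y(2), l(3), l(4), a(5), b(6), l(7), e(8). Total: 8 letters.

8


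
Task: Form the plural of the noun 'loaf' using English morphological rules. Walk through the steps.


Apply rule: Change -f to -ves. 'loaf' becomes 'loaves'.

loaves


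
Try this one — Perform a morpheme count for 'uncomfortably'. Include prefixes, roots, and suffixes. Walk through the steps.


Decomposition: un- (prefix) + comfort (root) + -able (suffix) + -ly (suffix) = 4 morpheme(s)

4 morphemes


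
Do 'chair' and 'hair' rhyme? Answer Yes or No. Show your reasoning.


Rime (stressed vowel + following sounds) of 'chair': -air = /ɛər/
Rime of 'hair': -air = /ɛər/
/ɛər/ and /ɛər/ are the same ending sound, so the words rhyme.

Yes


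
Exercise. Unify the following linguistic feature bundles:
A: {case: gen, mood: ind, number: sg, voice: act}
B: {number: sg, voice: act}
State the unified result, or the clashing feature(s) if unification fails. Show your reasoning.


Compare features:
case: A=gen vs B=_ -> unified: gen
mood: A=ind vs B=_ -> unified: ind
number: A=sg vs B=sg -> unified: sg
voice: A=act vs B=act -> unified: act
No clashes found.

Unified: {case: gen, mood: ind, number: sg, voice: act}


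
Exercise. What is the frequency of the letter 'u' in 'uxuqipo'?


Letter 'u' in 'uxuqipo': found at position(s) 1, 3 = 2 occurrence(s).

2


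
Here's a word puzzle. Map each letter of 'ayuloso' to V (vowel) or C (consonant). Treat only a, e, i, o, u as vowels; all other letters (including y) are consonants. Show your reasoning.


Letter mapping: a = V, y = C, u = V, l = C, o = V, s = C, o = V.

VCVCVCV


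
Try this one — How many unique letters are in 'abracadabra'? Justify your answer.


Unique letters in 'abracadabra': {a, b, c, d, r} = 5 distinct letters.

5


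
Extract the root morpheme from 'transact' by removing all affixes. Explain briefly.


Remove prefix 'trans' from 'transact' to get root 'act'.

act


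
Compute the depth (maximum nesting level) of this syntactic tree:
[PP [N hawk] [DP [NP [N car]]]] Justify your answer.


Count bracket nesting levels:
'[' at pos 0: depth = 1
'[' at pos 4: depth = 2
'[' at pos 13: depth = 2
'[' at pos 17: depth = 3
'[' at pos 21: depth = 4
Maximum depth reached: 4

4


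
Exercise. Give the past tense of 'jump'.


Apply rule: Add -ed. 'jump' becomes 'jumped'.

jumped


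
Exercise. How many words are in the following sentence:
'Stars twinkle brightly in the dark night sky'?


Split into words: Stars | twinkle | brightly | in | the | dark | night | sky = 8 words.

8


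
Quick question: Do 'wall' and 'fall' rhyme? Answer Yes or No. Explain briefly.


Rime (stressed vowel + following sounds) of 'wall': -all = /ɔːl/
Rime of 'fall': -all = /ɔːl/
/ɔːl/ and /ɔːl/ are the same ending sound, so the words rhyme.

Yes


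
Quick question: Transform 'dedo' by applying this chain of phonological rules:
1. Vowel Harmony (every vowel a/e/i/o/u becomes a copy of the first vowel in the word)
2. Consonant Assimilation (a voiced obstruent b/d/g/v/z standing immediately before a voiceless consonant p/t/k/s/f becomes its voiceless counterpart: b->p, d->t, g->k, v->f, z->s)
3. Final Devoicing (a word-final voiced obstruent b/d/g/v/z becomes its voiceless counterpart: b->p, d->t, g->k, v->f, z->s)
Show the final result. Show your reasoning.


Starting form: 'dedo'
Rule 1: Vowel Harmony: all vowels become 'e' (matching first vowel). 'dedo' -> 'dede'
Rule 2: Consonant Assimilation: no voiced obstruent (b/d/g/v/z) stands immediately before a voiceless consonant (p/t/k/s/f). No change.
Rule 3: Final Devoicing: the word ends in the vowel 'e', not a consonant. No change.
Final form: 'dede'

dede


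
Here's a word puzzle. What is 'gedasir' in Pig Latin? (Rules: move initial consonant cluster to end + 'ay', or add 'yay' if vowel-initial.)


'gedasir': move consonant cluster 'g' to end and add 'ay': 'edasirgay'.

edasirgay


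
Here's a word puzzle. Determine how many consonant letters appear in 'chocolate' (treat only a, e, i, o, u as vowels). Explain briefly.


Consonants in 'chocolate': c, h, c, l, t = 5 consonants.

5


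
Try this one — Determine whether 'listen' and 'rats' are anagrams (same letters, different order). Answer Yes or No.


Sorted letters of 'listen': 'eilnst'
Sorted letters of 'rats': 'arst'
They do not match.

No


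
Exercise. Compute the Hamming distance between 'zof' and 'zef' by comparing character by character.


Alignment:
Position 1: 'z' vs 'z' = match
Position 2: 'o' vs 'e' = DIFFER
Position 3: 'f' vs 'f' = match
Total differences: 1

1


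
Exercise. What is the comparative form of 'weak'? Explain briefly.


Apply comparative formation (add -er): 'weak' -> 'weaker'.

weaker


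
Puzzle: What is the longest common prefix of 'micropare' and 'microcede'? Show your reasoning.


Compare from the start: 5 characters match: 'micro'. Mismatch at position 6: 'p' vs 'c'.

micro


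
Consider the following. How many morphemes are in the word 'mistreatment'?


Decomposition: mis- (prefix) + treat (root) + -ment (suffix) = 3 morpheme(s)

3 morphemes


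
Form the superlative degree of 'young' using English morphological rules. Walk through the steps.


Apply superlative formation (add -est): 'young' -> 'youngest'.

youngest


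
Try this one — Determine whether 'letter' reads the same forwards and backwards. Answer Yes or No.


Forward: 'letter'
Reversed: 'rettel'
They differ.

No


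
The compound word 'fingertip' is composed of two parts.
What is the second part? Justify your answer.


Split 'fingertip' into 'finger' + 'tip'. The second part is 'tip'.

tip


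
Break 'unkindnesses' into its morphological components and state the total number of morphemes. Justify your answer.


Step 1: Identify prefix: 'un' (meaning: not/reverse)
Step 2: Identify root: 'kind'
Step 3: Identify suffix(es): 'ness, es'
Decomposition: un- (prefix: not/reverse) + kind (root) + -ness (suffix: state of) + -es (plural)
Total morphemes: 4

4 morphemes (un- (prefix: not/reverse) + kind (root) + -ness (suffix: state of) + -es (plural))


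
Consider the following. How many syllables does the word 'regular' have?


Break 'regular' into syllables: reg-u-lar -> reg | u | lar = 3 syllables

3 syllables


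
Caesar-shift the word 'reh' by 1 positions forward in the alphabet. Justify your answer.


Shift each letter by 1: r -> s, e -> f, h -> i. Result: 'sfi'.

sfi


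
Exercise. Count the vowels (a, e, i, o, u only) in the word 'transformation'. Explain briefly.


Vowels in 'transformation': a, o, a, i, o = 5 vowels.

5


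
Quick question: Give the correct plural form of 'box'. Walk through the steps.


Apply rule: Add -es (sibilant/fricative ending). 'box' becomes 'boxes'.

boxes


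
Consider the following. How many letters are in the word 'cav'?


Spell out 'cav' and number each letter: c(1), a(2), v(3). Total: 3 letters.

3


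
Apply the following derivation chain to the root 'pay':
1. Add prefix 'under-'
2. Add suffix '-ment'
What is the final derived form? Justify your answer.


Step 1: Add prefix 'under-' to 'pay' = 'underpay'
Step 2: Add suffix '-ment' to 'underpay' = 'underpayment'

underpayment


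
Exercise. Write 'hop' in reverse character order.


Reverse 'hop' character by character: 'poh'.

poh


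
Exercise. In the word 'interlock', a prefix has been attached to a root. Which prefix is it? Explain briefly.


The word 'interlock' = 'inter' (prefix) + 'lock' (root). The prefix is 'inter'.

inter


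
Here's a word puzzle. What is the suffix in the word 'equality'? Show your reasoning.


The word 'equality' = 'equal' (root) + '-ity' (suffix). The suffix is '-ity'.

ity


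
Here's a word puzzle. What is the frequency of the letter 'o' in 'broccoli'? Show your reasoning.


Letter 'o' in 'broccoli': found at position(s) 3, 6 = 2 occurrence(s).

2


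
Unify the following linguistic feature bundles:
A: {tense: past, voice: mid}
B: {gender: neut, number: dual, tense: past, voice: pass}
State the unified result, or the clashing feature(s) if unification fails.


Compare features:
gender: A=_ vs B=neut -> unified: neut
number: A=_ vs B=dual -> unified: dual
tense: A=past vs B=past -> unified: past
voice: A=mid vs B=pass -> CLASH
Clash detected on feature 'voice' (mid vs pass); unification fails.

CLASH on 'voice' (mid vs pass)


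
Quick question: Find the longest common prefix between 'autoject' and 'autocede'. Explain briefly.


Compare from the start: 4 characters match: 'auto'. Mismatch at position 5: 'j' vs 'c'.

auto


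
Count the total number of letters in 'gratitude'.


Spell out 'gratitude' and number each letter: g(1), r(2), a(3), t(4), i(5), t(6), u(7), d(8), e(9). Total: 9 letters.

9


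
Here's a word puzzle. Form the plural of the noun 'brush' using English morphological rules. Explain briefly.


Apply rule: Add -es (sibilant/fricative ending). 'brush' becomes 'brushes'.

brushes


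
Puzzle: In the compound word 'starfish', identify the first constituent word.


Split 'starfish' into 'star' + 'fish'. The first part is 'star'.

star


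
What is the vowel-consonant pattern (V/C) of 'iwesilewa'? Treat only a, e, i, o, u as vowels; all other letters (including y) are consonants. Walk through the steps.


Letter mapping: i = V, w = C, e = V, s = C, i = V, l = C, e = V, w = C, a = V.

VCVCVCVCV


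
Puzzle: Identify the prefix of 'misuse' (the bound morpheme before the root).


The word 'misuse' = 'mis' (prefix) + 'use' (root). The prefix is 'mis'.

mis


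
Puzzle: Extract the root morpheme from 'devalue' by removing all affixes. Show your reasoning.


Remove prefix 'de' from 'devalue' to get root 'value'.

value


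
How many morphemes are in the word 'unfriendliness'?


Decomposition: un- (prefix) + friend (root) + -ly (suffix) + -ness (suffix) = 4 morpheme(s)

4 morphemes


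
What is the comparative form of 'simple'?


Apply comparative formation (ends in e: add -r): 'simple' -> 'simpler'.

simpler


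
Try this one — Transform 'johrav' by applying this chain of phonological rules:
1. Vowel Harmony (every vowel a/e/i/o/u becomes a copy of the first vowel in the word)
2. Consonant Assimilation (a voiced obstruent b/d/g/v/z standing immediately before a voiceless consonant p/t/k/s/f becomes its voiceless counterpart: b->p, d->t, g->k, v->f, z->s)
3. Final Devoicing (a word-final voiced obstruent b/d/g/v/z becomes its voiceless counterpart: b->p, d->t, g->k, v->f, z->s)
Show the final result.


Starting form: 'johrav'
Rule 1: Vowel Harmony: all vowels become 'o' (matching first vowel). 'johrav' -> 'johrov'
Rule 2: Consonant Assimilation: no voiced obstruent (b/d/g/v/z) stands immediately before a voiceless consonant (p/t/k/s/f). No change.
Rule 3: Final Devoicing: word-final voiced obstruent 'v' becomes voiceless 'f'. 'johrov' -> 'johrof'
Final form: 'johrof'

johrof


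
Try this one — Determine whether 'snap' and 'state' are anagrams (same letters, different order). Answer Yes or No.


Sorted letters of 'snap': 'anps'
Sorted letters of 'state': 'aestt'
They do not match.

No


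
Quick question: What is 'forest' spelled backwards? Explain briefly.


Reverse 'forest' character by character: 'tserof'.

tserof


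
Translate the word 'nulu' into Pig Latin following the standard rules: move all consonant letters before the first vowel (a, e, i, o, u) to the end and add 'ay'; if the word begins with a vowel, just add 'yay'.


'nulu': move consonant cluster 'n' to end and add 'ay': 'ulunay'.

ulunay


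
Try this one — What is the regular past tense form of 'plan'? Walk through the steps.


Apply rule: Double final consonant and add -ed. 'plan' becomes 'planned'.

planned


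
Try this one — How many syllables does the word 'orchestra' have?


Break 'orchestra' into syllables: or-ches-tra -> or | ches | tra = 3 syllables

3 syllables


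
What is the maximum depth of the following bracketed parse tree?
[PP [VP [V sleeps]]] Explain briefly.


Count bracket nesting levels:
'[' at pos 0: depth = 1
'[' at pos 4: depth = 2
'[' at pos 8: depth = 3
Maximum depth reached: 3

3


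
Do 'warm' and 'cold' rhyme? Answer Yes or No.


Rime (stressed vowel + following sounds) of 'warm': -arm = /ɔːrm/
Rime of 'cold': -old = /oʊld/
/ɔːrm/ and /oʊld/ are different ending sounds, so the words do not rhyme.

No


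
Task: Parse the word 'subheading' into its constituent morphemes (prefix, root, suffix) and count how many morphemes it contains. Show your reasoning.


Step 1: Identify prefix: 'sub' (meaning: below)
Step 2: Identify root: 'head'
Step 3: Identify suffix(es): 'ing'
Decomposition: sub- (prefix: below) + head (root) + -ing (suffix: ongoing/result)
Total morphemes: 3

3 morphemes (sub- (prefix: below) + head (root) + -ing (suffix: ongoing/result))


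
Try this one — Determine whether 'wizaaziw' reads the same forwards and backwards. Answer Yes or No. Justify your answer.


Forward: 'wizaaziw'
Reversed: 'wizaaziw'
They are identical.

Yes


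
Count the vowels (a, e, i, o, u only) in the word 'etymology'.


Vowels in 'etymology': e, o, o = 3 vowels.

3


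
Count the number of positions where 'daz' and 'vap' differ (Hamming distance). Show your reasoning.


Alignment:
Position 1: 'd' vs 'v' = DIFFER
Position 2: 'a' vs 'a' = match
Position 3: 'z' vs 'p' = DIFFER
Total differences: 2

2


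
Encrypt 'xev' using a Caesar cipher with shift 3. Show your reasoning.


Shift each letter by 3: x -> a, e -> h, v -> y. Result: 'ahy'.

ahy


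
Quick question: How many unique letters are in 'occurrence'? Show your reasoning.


Unique letters in 'occurrence': {c, e, n, o, r, u} = 6 distinct letters.

6


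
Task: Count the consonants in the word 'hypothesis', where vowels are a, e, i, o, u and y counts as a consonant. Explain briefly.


Consonants in 'hypothesis': h, y, p, t, h, s, s = 7 consonants.

7


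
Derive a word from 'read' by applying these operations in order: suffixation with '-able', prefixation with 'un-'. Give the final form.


Step 1: Add suffix '-able' to 'read' = 'readable'
Step 2: Add prefix 'un-' to 'readable' = 'unreadable'

unreadable


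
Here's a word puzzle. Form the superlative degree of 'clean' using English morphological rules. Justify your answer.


Apply superlative formation (add -est): 'clean' -> 'cleanest'.

cleanest


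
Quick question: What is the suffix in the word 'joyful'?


The word 'joyful' = 'joy' (root) + '-ful' (suffix). The suffix is '-ful'.

ful


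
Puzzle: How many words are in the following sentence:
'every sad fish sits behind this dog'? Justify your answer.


Split into words: every | sad | fish | sits | behind | this | dog = 7 words.

7


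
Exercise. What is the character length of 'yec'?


Spell out 'yec' and number each letter: y(1), e(2), c(3). Total: 3 letters.

3


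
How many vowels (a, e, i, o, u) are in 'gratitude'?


Vowels in 'gratitude': a, i, u, e = 4 vowels.

4


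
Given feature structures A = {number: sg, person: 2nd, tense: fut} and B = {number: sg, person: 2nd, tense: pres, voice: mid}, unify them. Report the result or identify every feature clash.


Compare features:
number: A=sg vs B=sg -> unified: sg
person: A=2nd vs B=2nd -> unified: 2nd
tense: A=fut vs B=pres -> CLASH
voice: A=_ vs B=mid -> unified: mid
Clash detected on feature 'tense' (fut vs pres); unification fails.

CLASH on 'tense' (fut vs pres)


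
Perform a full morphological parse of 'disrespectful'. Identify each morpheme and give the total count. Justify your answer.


Step 1: Identify prefix: 'dis' (meaning: not/apart)
Step 2: Identify root: 'respect'
Step 3: Identify suffix(es): 'ful'
Decomposition: dis- (prefix: not/apart) + respect (root) + -ful (suffix: full of)
Total morphemes: 3

3 morphemes (dis- (prefix: not/apart) + respect (root) + -ful (suffix: full of))


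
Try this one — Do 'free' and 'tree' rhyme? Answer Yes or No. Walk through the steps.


Rime (stressed vowel + following sounds) of 'free': -ee = /iː/
Rime of 'tree': -ee = /iː/
/iː/ and /iː/ are the same ending sound, so the words rhyme.

Yes


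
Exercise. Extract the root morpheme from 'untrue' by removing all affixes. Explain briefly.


Remove prefix 'un' from 'untrue' to get root 'true'.

true


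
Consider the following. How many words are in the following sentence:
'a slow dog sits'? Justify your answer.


Split into words: a | slow | dog | sits = 4 words.

4


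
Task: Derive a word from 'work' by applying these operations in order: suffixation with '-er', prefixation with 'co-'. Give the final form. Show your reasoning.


Step 1: Add suffix '-er' to 'work' = 'worker'
Step 2: Add prefix 'co-' to 'worker' = 'coworker'

coworker


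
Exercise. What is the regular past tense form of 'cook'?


Apply rule: Add -ed. 'cook' becomes 'cooked'.

cooked


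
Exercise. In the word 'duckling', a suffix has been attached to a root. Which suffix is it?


The word 'duckling' = 'duck' (root) + '-ling' (suffix). The suffix is '-ling'.

ling


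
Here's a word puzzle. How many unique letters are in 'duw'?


Unique letters in 'duw': {d, u, w} = 3 distinct letters.

3


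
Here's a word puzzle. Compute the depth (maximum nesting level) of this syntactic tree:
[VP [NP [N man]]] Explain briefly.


Count bracket nesting levels:
'[' at pos 0: depth = 1
'[' at pos 4: depth = 2
'[' at pos 8: depth = 3
Maximum depth reached: 3

3


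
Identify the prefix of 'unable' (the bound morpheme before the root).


The word 'unable' = 'un' (prefix) + 'able' (root). The prefix is 'un'.

un


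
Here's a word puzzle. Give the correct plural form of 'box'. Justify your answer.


Apply rule: Add -es (sibilant/fricative ending). 'box' becomes 'boxes'.

boxes


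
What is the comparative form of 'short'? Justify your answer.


Apply comparative formation (add -er): 'short' -> 'shorter'.

shorter


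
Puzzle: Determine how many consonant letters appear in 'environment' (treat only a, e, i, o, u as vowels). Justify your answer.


Consonants in 'environment': n, v, r, n, m, n, t = 7 consonants.

7


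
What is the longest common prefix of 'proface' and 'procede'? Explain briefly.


Compare from the start: 3 characters match: 'pro'. Mismatch at position 4: 'f' vs 'c'.

pro


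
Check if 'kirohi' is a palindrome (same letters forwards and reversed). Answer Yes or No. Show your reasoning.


Forward: 'kirohi'
Reversed: 'ihorik'
They differ.

No


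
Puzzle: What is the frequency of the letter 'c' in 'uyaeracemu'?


Letter 'c' in 'uyaeracemu': found at position(s) 7 = 1 occurrence(s).

1


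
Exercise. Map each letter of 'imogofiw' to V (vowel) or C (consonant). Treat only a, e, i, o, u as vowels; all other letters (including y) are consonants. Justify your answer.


Letter mapping: i = V, m = C, o = V, g = C, o = V, f = C, i = V, w = C.

VCVCVCVC


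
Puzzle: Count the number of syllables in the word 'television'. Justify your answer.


Break 'television' into syllables: tel-e-vi-sion -> tel | e | vi | sion = 4 syllables

4 syllables


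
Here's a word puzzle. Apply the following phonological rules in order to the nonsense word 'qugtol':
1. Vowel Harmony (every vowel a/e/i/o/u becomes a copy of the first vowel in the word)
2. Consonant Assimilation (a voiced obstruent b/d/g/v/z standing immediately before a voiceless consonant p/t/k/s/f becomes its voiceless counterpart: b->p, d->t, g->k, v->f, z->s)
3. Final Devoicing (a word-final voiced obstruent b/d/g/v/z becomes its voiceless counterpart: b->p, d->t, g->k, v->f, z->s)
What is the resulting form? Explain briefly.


Starting form: 'qugtol'
Rule 1: Vowel Harmony: all vowels become 'u' (matching first vowel). 'qugtol' -> 'qugtul'
Rule 2: Consonant Assimilation: voiced obstruent before voiceless consonant becomes voiceless ('gt' -> 'kt'). 'qugtul' -> 'quktul'
Rule 3: Final Devoicing: final consonant 'l' is not one of the voiced obstruents b/d/g/v/z. No change.
Final form: 'quktul'

quktul


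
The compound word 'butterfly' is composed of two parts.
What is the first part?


Split 'butterfly' into 'butter' + 'fly'. The first part is 'butter'.

butter


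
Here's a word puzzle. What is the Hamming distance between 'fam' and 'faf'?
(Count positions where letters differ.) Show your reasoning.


Alignment:
Position 1: 'f' vs 'f' = match
Position 2: 'a' vs 'a' = match
Position 3: 'm' vs 'f' = DIFFER
Total differences: 1

1


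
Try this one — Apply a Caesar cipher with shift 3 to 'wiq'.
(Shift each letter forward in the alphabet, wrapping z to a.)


Shift each letter by 3: w -> z, i -> l, q -> t. Result: 'zlt'.

zlt


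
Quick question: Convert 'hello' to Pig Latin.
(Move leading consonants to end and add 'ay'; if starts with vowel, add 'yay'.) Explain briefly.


'hello': move consonant cluster 'h' to end and add 'ay': 'ellohay'.

ellohay


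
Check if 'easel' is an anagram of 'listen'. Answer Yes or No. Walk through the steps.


Sorted letters of 'easel': 'aeels'
Sorted letters of 'listen': 'eilnst'
They do not match.

No


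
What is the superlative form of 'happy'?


Apply superlative formation (consonant + y: change y to i, add -est): 'happy' -> 'happiest'.

happiest


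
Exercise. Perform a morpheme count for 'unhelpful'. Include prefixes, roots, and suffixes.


Decomposition: un- (prefix) + help (root) + -ful (suffix) = 3 morpheme(s)

3 morphemes
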